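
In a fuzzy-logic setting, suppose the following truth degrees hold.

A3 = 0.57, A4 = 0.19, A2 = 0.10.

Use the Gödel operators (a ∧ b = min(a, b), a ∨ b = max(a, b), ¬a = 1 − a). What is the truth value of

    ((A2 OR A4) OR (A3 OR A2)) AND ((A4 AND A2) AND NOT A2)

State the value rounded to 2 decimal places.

0.10

A2 OR A4 = max(a, b) on (0.10, 0.19) = 0.19
A3 OR A2 = max(a, b) on (0.57, 0.10) = 0.57
(A2 OR A4) OR (A3 OR A2) = max(a, b) on (0.19, 0.57) = 0.57
A4 AND A2 = min(a, b) on (0.19, 0.10) = 0.10
NOT A2 = 1 − 0.10 = 0.90
(A4 AND A2) AND NOT A2 = min(a, b) on (0.10, 0.90) = 0.10
((A2 OR A4) OR (A3 OR A2)) AND ((A4 AND A2) AND NOT A2) = min(a, b) on (0.57, 0.10) = 0.10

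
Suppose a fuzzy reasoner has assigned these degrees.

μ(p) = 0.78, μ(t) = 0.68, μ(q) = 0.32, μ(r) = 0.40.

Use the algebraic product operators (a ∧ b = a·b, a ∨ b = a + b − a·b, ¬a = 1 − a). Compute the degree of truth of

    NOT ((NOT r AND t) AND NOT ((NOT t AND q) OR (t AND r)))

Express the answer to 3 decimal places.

0.733

NOT r = 1 − 0.4000 = 0.6000
NOT r AND t = a·b on (0.6000, 0.6800) = 0.4080
NOT t = 1 − 0.6800 = 0.3200
NOT t AND q = a·b on (0.3200, 0.3200) = 0.1024
t AND r = a·b on (0.6800, 0.4000) = 0.2720
(NOT t AND q) OR (t AND r) = a + b − a·b on (0.1024, 0.2720) = 0.3465
NOT ((NOT t AND q) OR (t AND r)) = 1 − 0.3465 = 0.6535
(NOT r AND t) AND NOT ((NOT t AND q) OR (t AND r)) = a·b on (0.4080, 0.6535) = 0.2666
NOT ((NOT r AND t) AND NOT ((NOT t AND q) OR (t AND r))) = 1 − 0.2666 = 0.7334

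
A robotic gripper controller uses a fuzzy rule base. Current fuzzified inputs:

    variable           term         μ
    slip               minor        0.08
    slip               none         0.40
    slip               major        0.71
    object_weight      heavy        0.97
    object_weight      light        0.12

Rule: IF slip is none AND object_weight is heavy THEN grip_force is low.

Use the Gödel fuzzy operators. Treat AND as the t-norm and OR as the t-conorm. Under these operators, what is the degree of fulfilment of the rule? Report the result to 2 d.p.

firing strength: none=0.40, heavy=0.97; AND[min(a, b)] → w = 0.40

0.40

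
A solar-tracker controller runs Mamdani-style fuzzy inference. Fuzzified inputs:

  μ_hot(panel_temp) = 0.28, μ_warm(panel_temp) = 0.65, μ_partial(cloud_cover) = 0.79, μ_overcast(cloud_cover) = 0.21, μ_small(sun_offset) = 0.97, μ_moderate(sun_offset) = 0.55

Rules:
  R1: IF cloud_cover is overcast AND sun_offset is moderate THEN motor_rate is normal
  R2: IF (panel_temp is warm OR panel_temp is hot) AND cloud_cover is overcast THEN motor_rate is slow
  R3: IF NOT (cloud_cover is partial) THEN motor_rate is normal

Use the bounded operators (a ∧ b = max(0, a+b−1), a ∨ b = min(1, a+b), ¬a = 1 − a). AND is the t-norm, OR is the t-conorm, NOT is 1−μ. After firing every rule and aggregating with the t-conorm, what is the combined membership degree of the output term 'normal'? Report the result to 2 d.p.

R1: overcast=0.21, moderate=0.55; AND[max(0, a+b−1)] → w = 0.00
R2: (warm=0.65 OR hot=0.28) = 0.93; AND[max(0, a+b−1)] with overcast=0.21 → w = 0.14
R3: ¬partial=1−0.79=0.21 → w = 0.21
Rules with consequent 'normal': {R1, R3} → strengths 0.00, 0.21
Aggregate via t-conorm [min(1, a+b)]: 0.21

0.21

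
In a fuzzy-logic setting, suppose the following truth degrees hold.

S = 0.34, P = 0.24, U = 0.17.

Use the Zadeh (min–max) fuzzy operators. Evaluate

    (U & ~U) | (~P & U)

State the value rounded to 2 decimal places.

~U = 1 − 0.17 = 0.83
U & ~U = min(a, b) on (0.17, 0.83) = 0.17
~P = 1 − 0.24 = 0.76
~P & U = min(a, b) on (0.76, 0.17) = 0.17
(U & ~U) | (~P & U) = max(a, b) on (0.17, 0.17) = 0.17

0.17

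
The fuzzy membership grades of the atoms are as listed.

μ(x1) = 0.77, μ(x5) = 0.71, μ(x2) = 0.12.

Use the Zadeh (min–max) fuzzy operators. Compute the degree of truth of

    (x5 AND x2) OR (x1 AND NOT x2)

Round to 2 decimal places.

0.77

x5 AND x2 = min(a, b) on (0.71, 0.12) = 0.12
NOT x2 = 1 − 0.12 = 0.88
x1 AND NOT x2 = min(a, b) on (0.77, 0.88) = 0.77
(x5 AND x2) OR (x1 AND NOT x2) = max(a, b) on (0.12, 0.77) = 0.77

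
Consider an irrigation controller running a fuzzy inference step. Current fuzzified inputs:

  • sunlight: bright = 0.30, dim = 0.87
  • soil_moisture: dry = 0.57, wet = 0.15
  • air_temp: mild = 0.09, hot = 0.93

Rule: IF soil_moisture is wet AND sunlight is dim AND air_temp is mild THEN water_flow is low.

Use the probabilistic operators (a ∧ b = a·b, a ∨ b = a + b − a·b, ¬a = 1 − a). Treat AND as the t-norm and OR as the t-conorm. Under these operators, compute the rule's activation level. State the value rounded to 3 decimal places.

0.012

firing strength: wet=0.15, dim=0.87, mild=0.09; AND[a·b] → w = 0.0117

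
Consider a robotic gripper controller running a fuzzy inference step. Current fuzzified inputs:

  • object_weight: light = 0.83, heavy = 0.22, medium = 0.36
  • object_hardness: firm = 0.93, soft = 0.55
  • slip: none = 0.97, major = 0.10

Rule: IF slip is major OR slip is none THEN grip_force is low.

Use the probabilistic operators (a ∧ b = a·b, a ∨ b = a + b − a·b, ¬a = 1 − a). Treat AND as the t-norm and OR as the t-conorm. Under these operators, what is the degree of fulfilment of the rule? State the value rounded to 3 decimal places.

firing strength: major=0.10, none=0.97; OR[a + b − a·b] → w = 0.9730

0.973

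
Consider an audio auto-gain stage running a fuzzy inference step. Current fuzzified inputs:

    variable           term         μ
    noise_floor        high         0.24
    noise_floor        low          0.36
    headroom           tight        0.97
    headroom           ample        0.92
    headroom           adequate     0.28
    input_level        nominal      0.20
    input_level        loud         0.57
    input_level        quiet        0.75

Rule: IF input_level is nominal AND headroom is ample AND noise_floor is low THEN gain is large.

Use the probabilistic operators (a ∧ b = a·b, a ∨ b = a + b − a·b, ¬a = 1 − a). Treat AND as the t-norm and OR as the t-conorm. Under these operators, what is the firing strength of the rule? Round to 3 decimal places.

firing strength: nominal=0.20, ample=0.92, low=0.36; AND[a·b] → w = 0.0662

0.066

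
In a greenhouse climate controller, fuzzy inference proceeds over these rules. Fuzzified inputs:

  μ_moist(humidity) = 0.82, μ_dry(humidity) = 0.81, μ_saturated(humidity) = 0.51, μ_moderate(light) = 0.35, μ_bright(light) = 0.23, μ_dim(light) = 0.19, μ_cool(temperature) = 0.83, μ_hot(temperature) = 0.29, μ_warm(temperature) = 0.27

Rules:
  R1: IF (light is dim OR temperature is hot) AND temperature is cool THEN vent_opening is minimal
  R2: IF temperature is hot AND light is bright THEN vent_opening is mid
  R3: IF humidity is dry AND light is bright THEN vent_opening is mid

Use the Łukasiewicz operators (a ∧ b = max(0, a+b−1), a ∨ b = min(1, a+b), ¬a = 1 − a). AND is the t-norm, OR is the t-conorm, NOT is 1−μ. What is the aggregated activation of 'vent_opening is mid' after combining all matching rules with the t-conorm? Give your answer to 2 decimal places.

0.04

R1: (dim=0.19 OR hot=0.29) = 0.48; AND[max(0, a+b−1)] with cool=0.83 → w = 0.31
R2: hot=0.29, bright=0.23; AND[max(0, a+b−1)] → w = 0.00
R3: dry=0.81, bright=0.23; AND[max(0, a+b−1)] → w = 0.04
Rules with consequent 'mid': {R2, R3} → strengths 0.00, 0.04
Aggregate via t-conorm [min(1, a+b)]: 0.04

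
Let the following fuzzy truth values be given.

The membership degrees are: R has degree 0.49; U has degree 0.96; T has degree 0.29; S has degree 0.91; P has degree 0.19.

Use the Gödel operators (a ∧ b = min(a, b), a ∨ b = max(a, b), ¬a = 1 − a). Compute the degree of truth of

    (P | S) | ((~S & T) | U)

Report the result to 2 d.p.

P | S = max(a, b) on (0.19, 0.91) = 0.91
~S = 1 − 0.91 = 0.09
~S & T = min(a, b) on (0.09, 0.29) = 0.09
(~S & T) | U = max(a, b) on (0.09, 0.96) = 0.96
(P | S) | ((~S & T) | U) = max(a, b) on (0.91, 0.96) = 0.96

0.96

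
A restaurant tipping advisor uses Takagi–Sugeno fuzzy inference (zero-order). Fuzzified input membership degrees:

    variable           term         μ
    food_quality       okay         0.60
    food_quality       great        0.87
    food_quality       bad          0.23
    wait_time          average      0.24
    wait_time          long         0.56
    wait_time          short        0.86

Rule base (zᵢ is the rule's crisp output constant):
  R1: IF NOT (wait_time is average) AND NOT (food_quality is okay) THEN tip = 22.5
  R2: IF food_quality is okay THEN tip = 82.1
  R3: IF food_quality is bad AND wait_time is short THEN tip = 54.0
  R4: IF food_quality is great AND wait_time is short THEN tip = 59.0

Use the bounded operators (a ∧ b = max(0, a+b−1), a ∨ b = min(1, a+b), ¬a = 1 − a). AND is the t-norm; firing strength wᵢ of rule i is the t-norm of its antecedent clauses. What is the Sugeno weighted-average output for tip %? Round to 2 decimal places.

63.79

R1 (z=22.5): ¬average=1−0.24=0.76, ¬okay=1−0.60=0.40; AND[max(0, a+b−1)] → w = 0.16
R2 (z=82.1): okay=0.60 → w = 0.60
R3 (z=54.0): bad=0.23, short=0.86; AND[max(0, a+b−1)] → w = 0.09
R4 (z=59.0): great=0.87, short=0.86; AND[max(0, a+b−1)] → w = 0.73
Weighted average = (0.16·22.5 + 0.60·82.1 + 0.09·54.0 + 0.73·59.0) / (0.16 + 0.60 + 0.09 + 0.73)
  = 100.7900 / 1.5800 = 63.79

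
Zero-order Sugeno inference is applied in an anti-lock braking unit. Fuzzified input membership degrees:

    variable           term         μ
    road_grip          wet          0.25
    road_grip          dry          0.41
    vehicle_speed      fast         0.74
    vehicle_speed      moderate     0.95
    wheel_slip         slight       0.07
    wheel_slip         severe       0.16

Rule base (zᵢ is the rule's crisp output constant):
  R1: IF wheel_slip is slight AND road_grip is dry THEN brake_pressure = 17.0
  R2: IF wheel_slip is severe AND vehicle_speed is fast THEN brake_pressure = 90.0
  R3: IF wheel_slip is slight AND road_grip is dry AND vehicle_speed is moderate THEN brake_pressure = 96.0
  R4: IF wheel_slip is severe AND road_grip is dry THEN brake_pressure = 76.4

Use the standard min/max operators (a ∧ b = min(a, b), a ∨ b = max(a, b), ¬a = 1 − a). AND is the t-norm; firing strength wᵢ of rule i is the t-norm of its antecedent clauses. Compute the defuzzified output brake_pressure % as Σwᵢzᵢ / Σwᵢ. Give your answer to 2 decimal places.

75.07

R1 (z=17.0): slight=0.07, dry=0.41; AND[min(a, b)] → w = 0.07
R2 (z=90.0): severe=0.16, fast=0.74; AND[min(a, b)] → w = 0.16
R3 (z=96.0): slight=0.07, dry=0.41, moderate=0.95; AND[min(a, b)] → w = 0.07
R4 (z=76.4): severe=0.16, dry=0.41; AND[min(a, b)] → w = 0.16
Weighted average = (0.07·17.0 + 0.16·90.0 + 0.07·96.0 + 0.16·76.4) / (0.07 + 0.16 + 0.07 + 0.16)
  = 34.5340 / 0.4600 = 75.07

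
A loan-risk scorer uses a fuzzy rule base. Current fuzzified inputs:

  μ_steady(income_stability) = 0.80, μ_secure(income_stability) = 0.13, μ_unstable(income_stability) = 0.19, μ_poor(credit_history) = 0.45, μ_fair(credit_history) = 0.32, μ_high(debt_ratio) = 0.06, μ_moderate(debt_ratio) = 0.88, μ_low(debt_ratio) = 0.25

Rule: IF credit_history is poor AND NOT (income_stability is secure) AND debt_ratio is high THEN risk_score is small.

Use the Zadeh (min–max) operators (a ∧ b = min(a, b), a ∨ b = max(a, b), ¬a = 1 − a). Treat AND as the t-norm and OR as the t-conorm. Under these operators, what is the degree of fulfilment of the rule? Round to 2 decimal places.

0.06

firing strength: poor=0.45, ¬secure=1−0.13=0.87, high=0.06; AND[min(a, b)] → w = 0.06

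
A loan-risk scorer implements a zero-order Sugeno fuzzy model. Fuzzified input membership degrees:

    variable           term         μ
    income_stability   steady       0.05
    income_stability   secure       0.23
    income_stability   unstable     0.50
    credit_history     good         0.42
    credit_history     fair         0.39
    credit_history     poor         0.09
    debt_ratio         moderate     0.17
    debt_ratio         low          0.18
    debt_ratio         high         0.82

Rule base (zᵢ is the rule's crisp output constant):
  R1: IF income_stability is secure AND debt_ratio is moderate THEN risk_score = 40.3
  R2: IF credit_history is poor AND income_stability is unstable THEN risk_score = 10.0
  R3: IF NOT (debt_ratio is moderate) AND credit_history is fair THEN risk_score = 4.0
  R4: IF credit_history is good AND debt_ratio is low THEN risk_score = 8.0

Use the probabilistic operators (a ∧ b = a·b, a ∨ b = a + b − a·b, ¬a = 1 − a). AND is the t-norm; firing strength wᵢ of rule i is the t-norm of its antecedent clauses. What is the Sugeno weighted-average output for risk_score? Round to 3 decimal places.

8.120

R1 (z=40.3): secure=0.23, moderate=0.17; AND[a·b] → w = 0.0391
R2 (z=10.0): poor=0.09, unstable=0.50; AND[a·b] → w = 0.0450
R3 (z=4.0): ¬moderate=1−0.17=0.83, fair=0.39; AND[a·b] → w = 0.3237
R4 (z=8.0): good=0.42, low=0.18; AND[a·b] → w = 0.0756
Weighted average = (0.0391·40.3 + 0.0450·10.0 + 0.3237·4.0 + 0.0756·8.0) / (0.0391 + 0.0450 + 0.3237 + 0.0756)
  = 3.9253 / 0.4834 = 8.120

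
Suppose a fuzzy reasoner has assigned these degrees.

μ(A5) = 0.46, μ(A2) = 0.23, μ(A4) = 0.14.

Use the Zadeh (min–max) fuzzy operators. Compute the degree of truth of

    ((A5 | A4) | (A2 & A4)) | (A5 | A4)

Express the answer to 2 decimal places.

0.46

A5 | A4 = max(a, b) on (0.46, 0.14) = 0.46
A2 & A4 = min(a, b) on (0.23, 0.14) = 0.14
(A5 | A4) | (A2 & A4) = max(a, b) on (0.46, 0.14) = 0.46
A5 | A4 = max(a, b) on (0.46, 0.14) = 0.46
((A5 | A4) | (A2 & A4)) | (A5 | A4) = max(a, b) on (0.46, 0.46) = 0.46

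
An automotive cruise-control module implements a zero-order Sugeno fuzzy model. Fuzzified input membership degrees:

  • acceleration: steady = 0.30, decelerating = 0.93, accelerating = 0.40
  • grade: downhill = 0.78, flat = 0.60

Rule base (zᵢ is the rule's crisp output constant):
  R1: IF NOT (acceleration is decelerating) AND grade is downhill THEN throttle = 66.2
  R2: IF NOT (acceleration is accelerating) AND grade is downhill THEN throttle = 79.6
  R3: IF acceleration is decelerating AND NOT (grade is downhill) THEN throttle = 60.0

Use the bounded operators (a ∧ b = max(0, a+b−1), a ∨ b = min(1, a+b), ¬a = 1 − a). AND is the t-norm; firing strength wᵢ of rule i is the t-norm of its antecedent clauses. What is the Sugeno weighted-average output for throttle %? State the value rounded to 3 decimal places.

R1 (z=66.2): ¬decelerating=1−0.93=0.07, downhill=0.78; AND[max(0, a+b−1)] → w = 0.00
R2 (z=79.6): ¬accelerating=1−0.40=0.60, downhill=0.78; AND[max(0, a+b−1)] → w = 0.38
R3 (z=60.0): decelerating=0.93, ¬downhill=1−0.78=0.22; AND[max(0, a+b−1)] → w = 0.15
Weighted average = (0.00·66.2 + 0.38·79.6 + 0.15·60.0) / (0.00 + 0.38 + 0.15)
  = 39.2480 / 0.5300 = 74.053

74.053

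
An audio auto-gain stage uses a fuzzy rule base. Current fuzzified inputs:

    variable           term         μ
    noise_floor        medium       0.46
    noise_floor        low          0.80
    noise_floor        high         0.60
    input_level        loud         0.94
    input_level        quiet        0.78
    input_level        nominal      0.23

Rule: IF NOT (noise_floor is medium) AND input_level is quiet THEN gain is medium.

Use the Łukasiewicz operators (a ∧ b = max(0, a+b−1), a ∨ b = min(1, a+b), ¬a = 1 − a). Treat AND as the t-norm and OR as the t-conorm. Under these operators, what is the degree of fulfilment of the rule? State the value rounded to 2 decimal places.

0.32

firing strength: ¬medium=1−0.46=0.54, quiet=0.78; AND[max(0, a+b−1)] → w = 0.32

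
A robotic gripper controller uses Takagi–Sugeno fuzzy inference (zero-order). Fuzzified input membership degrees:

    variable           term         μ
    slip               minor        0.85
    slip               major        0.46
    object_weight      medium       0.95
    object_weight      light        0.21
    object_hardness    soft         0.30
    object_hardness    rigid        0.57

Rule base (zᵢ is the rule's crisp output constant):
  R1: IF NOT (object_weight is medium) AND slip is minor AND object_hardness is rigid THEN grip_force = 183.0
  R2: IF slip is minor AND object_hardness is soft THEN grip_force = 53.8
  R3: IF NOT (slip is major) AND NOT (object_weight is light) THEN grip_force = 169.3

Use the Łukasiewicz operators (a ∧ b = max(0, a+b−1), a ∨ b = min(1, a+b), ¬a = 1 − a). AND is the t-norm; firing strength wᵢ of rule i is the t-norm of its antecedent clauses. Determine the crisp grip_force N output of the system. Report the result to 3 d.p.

R1 (z=183.0): ¬medium=1−0.95=0.05, minor=0.85, rigid=0.57; AND[max(0, a+b−1)] → w = 0.00
R2 (z=53.8): minor=0.85, soft=0.30; AND[max(0, a+b−1)] → w = 0.15
R3 (z=169.3): ¬major=1−0.46=0.54, ¬light=1−0.21=0.79; AND[max(0, a+b−1)] → w = 0.33
Weighted average = (0.00·183.0 + 0.15·53.8 + 0.33·169.3) / (0.00 + 0.15 + 0.33)
  = 63.9390 / 0.4800 = 133.206

133.206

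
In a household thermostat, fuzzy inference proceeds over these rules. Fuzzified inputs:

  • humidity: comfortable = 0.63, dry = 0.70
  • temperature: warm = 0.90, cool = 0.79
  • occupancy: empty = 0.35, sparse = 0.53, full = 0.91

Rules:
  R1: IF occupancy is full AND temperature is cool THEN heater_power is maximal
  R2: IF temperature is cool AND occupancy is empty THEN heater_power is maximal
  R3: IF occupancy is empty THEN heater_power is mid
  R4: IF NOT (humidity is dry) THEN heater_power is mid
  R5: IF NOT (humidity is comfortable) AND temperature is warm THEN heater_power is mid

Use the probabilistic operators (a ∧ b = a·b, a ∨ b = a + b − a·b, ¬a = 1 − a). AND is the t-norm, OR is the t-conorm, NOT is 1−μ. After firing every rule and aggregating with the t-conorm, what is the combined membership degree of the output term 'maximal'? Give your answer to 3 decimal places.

R1: full=0.91, cool=0.79; AND[a·b] → w = 0.7189
R2: cool=0.79, empty=0.35; AND[a·b] → w = 0.2765
R3: empty=0.35 → w = 0.3500
R4: ¬dry=1−0.70=0.30 → w = 0.3000
R5: ¬comfortable=1−0.63=0.37, warm=0.90; AND[a·b] → w = 0.3330
Rules with consequent 'maximal': {R1, R2} → strengths 0.7189, 0.2765
Aggregate via t-conorm [a + b − a·b]: 0.7966

0.797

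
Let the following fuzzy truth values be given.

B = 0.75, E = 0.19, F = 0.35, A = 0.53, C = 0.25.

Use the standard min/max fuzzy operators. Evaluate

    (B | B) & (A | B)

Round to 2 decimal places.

B | B = max(a, b) on (0.75, 0.75) = 0.75
A | B = max(a, b) on (0.53, 0.75) = 0.75
(B | B) & (A | B) = min(a, b) on (0.75, 0.75) = 0.75

0.75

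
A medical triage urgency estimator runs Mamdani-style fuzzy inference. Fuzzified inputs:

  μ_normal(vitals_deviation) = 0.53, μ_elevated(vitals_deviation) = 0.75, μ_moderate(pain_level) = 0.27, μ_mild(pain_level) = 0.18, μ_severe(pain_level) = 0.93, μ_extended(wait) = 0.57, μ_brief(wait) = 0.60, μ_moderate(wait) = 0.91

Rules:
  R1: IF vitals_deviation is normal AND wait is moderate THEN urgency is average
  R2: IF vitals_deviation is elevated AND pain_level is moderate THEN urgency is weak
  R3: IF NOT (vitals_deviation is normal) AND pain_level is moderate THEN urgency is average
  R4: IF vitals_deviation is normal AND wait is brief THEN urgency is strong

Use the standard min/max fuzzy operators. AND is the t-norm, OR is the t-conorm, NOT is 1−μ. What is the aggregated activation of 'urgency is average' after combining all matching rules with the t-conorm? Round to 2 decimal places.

0.53

R1: normal=0.53, moderate=0.91; AND[min(a, b)] → w = 0.53
R2: elevated=0.75, moderate=0.27; AND[min(a, b)] → w = 0.27
R3: ¬normal=1−0.53=0.47, moderate=0.27; AND[min(a, b)] → w = 0.27
R4: normal=0.53, brief=0.60; AND[min(a, b)] → w = 0.53
Rules with consequent 'average': {R1, R3} → strengths 0.53, 0.27
Aggregate via t-conorm [max(a, b)]: 0.53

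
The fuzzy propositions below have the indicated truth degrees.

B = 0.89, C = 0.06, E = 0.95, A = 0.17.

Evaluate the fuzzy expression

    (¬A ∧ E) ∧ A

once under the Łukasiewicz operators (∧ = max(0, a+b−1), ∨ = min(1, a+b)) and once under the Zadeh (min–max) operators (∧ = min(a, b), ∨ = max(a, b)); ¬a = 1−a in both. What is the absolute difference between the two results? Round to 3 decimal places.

0.170

Under Łukasiewicz:
  ¬A = 1 − 0.17 = 0.83
  ¬A ∧ E = max(0, a+b−1) on (0.83, 0.95) = 0.78
  (¬A ∧ E) ∧ A = max(0, a+b−1) on (0.78, 0.17) = 0.00
  → value = 0.0000
Under Zadeh (min–max):
  ¬A = 1 − 0.17 = 0.83
  ¬A ∧ E = min(a, b) on (0.83, 0.95) = 0.83
  (¬A ∧ E) ∧ A = min(a, b) on (0.83, 0.17) = 0.17
  → value = 0.1700
|0.0000 − 0.1700| = 0.170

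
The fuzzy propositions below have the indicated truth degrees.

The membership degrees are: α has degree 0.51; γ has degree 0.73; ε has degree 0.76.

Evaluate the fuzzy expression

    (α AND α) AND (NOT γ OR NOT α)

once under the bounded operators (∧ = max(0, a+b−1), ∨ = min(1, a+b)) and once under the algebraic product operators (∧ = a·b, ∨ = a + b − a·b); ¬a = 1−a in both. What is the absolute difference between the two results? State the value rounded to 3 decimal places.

Under bounded:
  α AND α = max(0, a+b−1) on (0.51, 0.51) = 0.02
  NOT γ = 1 − 0.73 = 0.27
  NOT α = 1 − 0.51 = 0.49
  NOT γ OR NOT α = min(1, a+b) on (0.27, 0.49) = 0.76
  (α AND α) AND (NOT γ OR NOT α) = max(0, a+b−1) on (0.02, 0.76) = 0.00
  → value = 0.0000
Under algebraic product:
  α AND α = a·b on (0.5100, 0.5100) = 0.2601
  NOT γ = 1 − 0.7300 = 0.2700
  NOT α = 1 − 0.5100 = 0.4900
  NOT γ OR NOT α = a + b − a·b on (0.2700, 0.4900) = 0.6277
  (α AND α) AND (NOT γ OR NOT α) = a·b on (0.2601, 0.6277) = 0.1633
  → value = 0.1633
|0.0000 − 0.1633| = 0.163

0.163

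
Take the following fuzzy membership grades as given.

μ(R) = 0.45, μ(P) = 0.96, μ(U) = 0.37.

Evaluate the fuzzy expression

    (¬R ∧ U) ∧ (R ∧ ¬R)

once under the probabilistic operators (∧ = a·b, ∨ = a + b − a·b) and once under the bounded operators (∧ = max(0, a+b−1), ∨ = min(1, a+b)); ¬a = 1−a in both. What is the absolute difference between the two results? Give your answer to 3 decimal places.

Under probabilistic:
  ¬R = 1 − 0.4500 = 0.5500
  ¬R ∧ U = a·b on (0.5500, 0.3700) = 0.2035
  ¬R = 1 − 0.4500 = 0.5500
  R ∧ ¬R = a·b on (0.4500, 0.5500) = 0.2475
  (¬R ∧ U) ∧ (R ∧ ¬R) = a·b on (0.2035, 0.2475) = 0.0504
  → value = 0.0504
Under bounded:
  ¬R = 1 − 0.45 = 0.55
  ¬R ∧ U = max(0, a+b−1) on (0.55, 0.37) = 0.00
  ¬R = 1 − 0.45 = 0.55
  R ∧ ¬R = max(0, a+b−1) on (0.45, 0.55) = 0.00
  (¬R ∧ U) ∧ (R ∧ ¬R) = max(0, a+b−1) on (0.00, 0.00) = 0.00
  → value = 0.0000
|0.0504 − 0.0000| = 0.050

0.050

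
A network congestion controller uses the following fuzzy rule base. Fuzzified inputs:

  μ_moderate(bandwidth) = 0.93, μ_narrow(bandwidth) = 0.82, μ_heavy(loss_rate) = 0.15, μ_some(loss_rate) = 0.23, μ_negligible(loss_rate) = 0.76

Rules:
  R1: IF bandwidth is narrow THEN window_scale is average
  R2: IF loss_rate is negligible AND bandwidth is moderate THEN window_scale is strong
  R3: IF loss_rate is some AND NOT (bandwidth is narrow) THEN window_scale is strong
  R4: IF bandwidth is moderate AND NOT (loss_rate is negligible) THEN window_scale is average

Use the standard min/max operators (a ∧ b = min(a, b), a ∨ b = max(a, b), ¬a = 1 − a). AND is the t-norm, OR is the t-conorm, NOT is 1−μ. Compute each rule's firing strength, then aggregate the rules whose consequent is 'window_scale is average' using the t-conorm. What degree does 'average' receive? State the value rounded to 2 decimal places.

R1: narrow=0.82 → w = 0.82
R2: negligible=0.76, moderate=0.93; AND[min(a, b)] → w = 0.76
R3: some=0.23, ¬narrow=1−0.82=0.18; AND[min(a, b)] → w = 0.18
R4: moderate=0.93, ¬negligible=1−0.76=0.24; AND[min(a, b)] → w = 0.24
Rules with consequent 'average': {R1, R4} → strengths 0.82, 0.24
Aggregate via t-conorm [max(a, b)]: 0.82

0.82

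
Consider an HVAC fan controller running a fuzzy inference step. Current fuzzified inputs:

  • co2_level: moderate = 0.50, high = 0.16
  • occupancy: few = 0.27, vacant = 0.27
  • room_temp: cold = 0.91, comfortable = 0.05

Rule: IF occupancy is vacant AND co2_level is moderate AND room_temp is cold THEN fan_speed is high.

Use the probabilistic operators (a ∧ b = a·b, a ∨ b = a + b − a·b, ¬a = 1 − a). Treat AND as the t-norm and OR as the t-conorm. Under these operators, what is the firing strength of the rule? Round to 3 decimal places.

0.123

firing strength: vacant=0.27, moderate=0.50, cold=0.91; AND[a·b] → w = 0.1229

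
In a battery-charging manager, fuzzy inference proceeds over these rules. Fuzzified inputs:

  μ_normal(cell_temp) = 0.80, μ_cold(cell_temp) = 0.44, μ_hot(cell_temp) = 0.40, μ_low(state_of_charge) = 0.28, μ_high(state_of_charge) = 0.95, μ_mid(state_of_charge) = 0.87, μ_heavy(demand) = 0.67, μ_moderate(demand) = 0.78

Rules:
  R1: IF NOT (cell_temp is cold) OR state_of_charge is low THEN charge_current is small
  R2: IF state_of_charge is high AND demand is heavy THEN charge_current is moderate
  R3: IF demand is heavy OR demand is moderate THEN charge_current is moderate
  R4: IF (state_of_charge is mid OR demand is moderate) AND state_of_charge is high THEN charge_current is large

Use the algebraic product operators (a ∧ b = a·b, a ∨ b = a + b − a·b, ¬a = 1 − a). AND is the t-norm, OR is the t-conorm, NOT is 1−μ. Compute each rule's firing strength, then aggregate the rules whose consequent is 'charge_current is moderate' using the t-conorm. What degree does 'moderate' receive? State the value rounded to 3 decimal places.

0.974

R1: ¬cold=1−0.44=0.56, low=0.28; OR[a + b − a·b] → w = 0.6832
R2: high=0.95, heavy=0.67; AND[a·b] → w = 0.6365
R3: heavy=0.67, moderate=0.78; OR[a + b − a·b] → w = 0.9274
R4: (mid=0.87 OR moderate=0.78) = 0.9714; AND[a·b] with high=0.95 → w = 0.9228
Rules with consequent 'moderate': {R2, R3} → strengths 0.6365, 0.9274
Aggregate via t-conorm [a + b − a·b]: 0.9736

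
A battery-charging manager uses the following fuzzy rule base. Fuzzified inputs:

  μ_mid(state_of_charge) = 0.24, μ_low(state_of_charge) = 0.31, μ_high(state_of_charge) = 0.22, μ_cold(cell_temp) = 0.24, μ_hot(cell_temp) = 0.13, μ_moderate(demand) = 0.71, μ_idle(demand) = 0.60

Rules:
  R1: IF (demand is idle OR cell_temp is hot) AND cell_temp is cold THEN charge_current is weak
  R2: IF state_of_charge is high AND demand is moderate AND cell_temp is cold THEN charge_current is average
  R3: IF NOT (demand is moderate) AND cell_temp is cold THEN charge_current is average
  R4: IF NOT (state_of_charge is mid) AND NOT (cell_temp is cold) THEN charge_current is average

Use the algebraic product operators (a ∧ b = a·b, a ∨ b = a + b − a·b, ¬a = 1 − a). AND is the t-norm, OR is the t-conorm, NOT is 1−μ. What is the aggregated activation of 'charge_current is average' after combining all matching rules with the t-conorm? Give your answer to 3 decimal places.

R1: (idle=0.60 OR hot=0.13) = 0.6520; AND[a·b] with cold=0.24 → w = 0.1565
R2: high=0.22, moderate=0.71, cold=0.24; AND[a·b] → w = 0.0375
R3: ¬moderate=1−0.71=0.29, cold=0.24; AND[a·b] → w = 0.0696
R4: ¬mid=1−0.24=0.76, ¬cold=1−0.24=0.76; AND[a·b] → w = 0.5776
Rules with consequent 'average': {R2, R3, R4} → strengths 0.0375, 0.0696, 0.5776
Aggregate via t-conorm [a + b − a·b]: 0.6217

0.622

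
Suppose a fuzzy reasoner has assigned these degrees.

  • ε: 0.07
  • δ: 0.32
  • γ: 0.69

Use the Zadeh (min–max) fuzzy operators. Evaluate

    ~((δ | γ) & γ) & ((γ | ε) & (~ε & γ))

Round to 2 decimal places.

0.31

δ | γ = max(a, b) on (0.32, 0.69) = 0.69
(δ | γ) & γ = min(a, b) on (0.69, 0.69) = 0.69
~((δ | γ) & γ) = 1 − 0.69 = 0.31
γ | ε = max(a, b) on (0.69, 0.07) = 0.69
~ε = 1 − 0.07 = 0.93
~ε & γ = min(a, b) on (0.93, 0.69) = 0.69
(γ | ε) & (~ε & γ) = min(a, b) on (0.69, 0.69) = 0.69
~((δ | γ) & γ) & ((γ | ε) & (~ε & γ)) = min(a, b) on (0.31, 0.69) = 0.31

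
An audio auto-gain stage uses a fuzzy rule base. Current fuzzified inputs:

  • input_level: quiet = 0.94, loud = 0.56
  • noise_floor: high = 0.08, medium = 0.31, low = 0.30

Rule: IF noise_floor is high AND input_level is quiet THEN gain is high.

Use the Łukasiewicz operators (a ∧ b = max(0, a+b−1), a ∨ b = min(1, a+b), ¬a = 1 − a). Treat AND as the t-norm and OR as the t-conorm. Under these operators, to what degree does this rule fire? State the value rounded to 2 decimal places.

0.02

firing strength: high=0.08, quiet=0.94; AND[max(0, a+b−1)] → w = 0.02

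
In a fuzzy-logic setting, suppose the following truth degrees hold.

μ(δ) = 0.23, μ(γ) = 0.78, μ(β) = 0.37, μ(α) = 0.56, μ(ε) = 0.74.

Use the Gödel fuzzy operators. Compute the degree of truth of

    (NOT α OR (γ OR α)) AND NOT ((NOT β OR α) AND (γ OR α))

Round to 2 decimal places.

NOT α = 1 − 0.56 = 0.44
γ OR α = max(a, b) on (0.78, 0.56) = 0.78
NOT α OR (γ OR α) = max(a, b) on (0.44, 0.78) = 0.78
NOT β = 1 − 0.37 = 0.63
NOT β OR α = max(a, b) on (0.63, 0.56) = 0.63
γ OR α = max(a, b) on (0.78, 0.56) = 0.78
(NOT β OR α) AND (γ OR α) = min(a, b) on (0.63, 0.78) = 0.63
NOT ((NOT β OR α) AND (γ OR α)) = 1 − 0.63 = 0.37
(NOT α OR (γ OR α)) AND NOT ((NOT β OR α) AND (γ OR α)) = min(a, b) on (0.78, 0.37) = 0.37

0.37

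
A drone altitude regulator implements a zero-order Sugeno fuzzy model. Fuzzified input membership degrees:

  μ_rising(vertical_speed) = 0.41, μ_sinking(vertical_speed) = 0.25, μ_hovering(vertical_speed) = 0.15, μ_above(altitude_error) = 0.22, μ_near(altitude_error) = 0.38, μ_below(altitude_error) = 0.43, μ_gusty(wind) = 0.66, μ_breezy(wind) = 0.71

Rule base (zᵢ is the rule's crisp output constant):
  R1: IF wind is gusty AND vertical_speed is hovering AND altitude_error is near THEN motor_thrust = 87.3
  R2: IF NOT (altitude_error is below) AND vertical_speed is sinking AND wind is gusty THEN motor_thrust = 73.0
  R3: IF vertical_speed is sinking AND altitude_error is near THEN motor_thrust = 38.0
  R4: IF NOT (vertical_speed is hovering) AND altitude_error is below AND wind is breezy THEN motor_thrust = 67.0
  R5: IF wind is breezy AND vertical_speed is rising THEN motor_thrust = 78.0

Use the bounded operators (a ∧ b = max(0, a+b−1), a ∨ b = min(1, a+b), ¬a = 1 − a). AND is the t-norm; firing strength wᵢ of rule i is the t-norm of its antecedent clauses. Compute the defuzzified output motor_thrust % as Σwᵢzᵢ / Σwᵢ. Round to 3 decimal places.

R1 (z=87.3): gusty=0.66, hovering=0.15, near=0.38; AND[max(0, a+b−1)] → w = 0.00
R2 (z=73.0): ¬below=1−0.43=0.57, sinking=0.25, gusty=0.66; AND[max(0, a+b−1)] → w = 0.00
R3 (z=38.0): sinking=0.25, near=0.38; AND[max(0, a+b−1)] → w = 0.00
R4 (z=67.0): ¬hovering=1−0.15=0.85, below=0.43, breezy=0.71; AND[max(0, a+b−1)] → w = 0.00
R5 (z=78.0): breezy=0.71, rising=0.41; AND[max(0, a+b−1)] → w = 0.12
Weighted average = (0.00·87.3 + 0.00·73.0 + 0.00·38.0 + 0.00·67.0 + 0.12·78.0) / (0.00 + 0.00 + 0.00 + 0.00 + 0.12)
  = 9.3600 / 0.1200 = 78.000

78.000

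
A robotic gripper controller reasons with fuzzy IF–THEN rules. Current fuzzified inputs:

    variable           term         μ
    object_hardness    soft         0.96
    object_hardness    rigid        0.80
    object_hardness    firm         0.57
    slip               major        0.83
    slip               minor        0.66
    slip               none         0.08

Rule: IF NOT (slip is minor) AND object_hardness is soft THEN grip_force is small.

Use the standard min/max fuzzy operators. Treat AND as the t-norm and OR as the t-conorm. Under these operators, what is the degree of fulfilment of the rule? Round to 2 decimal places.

0.34

firing strength: ¬minor=1−0.66=0.34, soft=0.96; AND[min(a, b)] → w = 0.34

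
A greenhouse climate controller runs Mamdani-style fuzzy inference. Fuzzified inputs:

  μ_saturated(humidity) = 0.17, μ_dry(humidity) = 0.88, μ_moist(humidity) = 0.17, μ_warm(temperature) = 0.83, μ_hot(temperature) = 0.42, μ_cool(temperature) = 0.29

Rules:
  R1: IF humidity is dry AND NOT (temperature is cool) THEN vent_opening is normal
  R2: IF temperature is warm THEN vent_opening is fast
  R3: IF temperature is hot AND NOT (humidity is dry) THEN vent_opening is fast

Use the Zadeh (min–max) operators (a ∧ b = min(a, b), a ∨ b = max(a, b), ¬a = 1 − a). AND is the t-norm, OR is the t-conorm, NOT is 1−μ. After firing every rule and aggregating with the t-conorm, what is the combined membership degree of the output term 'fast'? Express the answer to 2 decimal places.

0.83

R1: dry=0.88, ¬cool=1−0.29=0.71; AND[min(a, b)] → w = 0.71
R2: warm=0.83 → w = 0.83
R3: hot=0.42, ¬dry=1−0.88=0.12; AND[min(a, b)] → w = 0.12
Rules with consequent 'fast': {R2, R3} → strengths 0.83, 0.12
Aggregate via t-conorm [max(a, b)]: 0.83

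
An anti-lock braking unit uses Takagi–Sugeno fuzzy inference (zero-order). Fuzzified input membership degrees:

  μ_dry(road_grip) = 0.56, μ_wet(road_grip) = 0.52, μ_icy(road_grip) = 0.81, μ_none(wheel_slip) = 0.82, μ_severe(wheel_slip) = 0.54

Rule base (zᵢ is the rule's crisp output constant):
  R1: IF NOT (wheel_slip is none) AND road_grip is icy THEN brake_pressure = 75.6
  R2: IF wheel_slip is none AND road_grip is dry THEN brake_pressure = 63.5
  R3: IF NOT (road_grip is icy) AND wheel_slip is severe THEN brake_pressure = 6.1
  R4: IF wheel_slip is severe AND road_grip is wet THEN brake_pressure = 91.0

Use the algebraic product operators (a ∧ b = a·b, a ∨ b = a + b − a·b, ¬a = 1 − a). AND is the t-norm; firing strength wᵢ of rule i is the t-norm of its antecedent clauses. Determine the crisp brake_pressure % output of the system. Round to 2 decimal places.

R1 (z=75.6): ¬none=1−0.82=0.18, icy=0.81; AND[a·b] → w = 0.1458
R2 (z=63.5): none=0.82, dry=0.56; AND[a·b] → w = 0.4592
R3 (z=6.1): ¬icy=1−0.81=0.19, severe=0.54; AND[a·b] → w = 0.1026
R4 (z=91.0): severe=0.54, wet=0.52; AND[a·b] → w = 0.2808
Weighted average = (0.1458·75.6 + 0.4592·63.5 + 0.1026·6.1 + 0.2808·91.0) / (0.1458 + 0.4592 + 0.1026 + 0.2808)
  = 66.3603 / 0.9884 = 67.14

67.14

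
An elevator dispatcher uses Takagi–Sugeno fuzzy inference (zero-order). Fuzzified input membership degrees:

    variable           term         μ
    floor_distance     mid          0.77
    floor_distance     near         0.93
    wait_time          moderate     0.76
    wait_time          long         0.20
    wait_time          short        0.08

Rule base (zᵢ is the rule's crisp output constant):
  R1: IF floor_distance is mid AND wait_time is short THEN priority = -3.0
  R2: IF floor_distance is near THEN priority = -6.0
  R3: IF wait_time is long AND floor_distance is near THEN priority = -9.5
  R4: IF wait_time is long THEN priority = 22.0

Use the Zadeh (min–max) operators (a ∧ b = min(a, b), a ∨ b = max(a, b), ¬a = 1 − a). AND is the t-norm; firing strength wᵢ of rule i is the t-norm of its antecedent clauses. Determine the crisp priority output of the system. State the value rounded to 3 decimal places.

R1 (z=-3.0): mid=0.77, short=0.08; AND[min(a, b)] → w = 0.08
R2 (z=-6.0): near=0.93 → w = 0.93
R3 (z=-9.5): long=0.20, near=0.93; AND[min(a, b)] → w = 0.20
R4 (z=22.0): long=0.20 → w = 0.20
Weighted average = (0.08·-3.0 + 0.93·-6.0 + 0.20·-9.5 + 0.20·22.0) / (0.08 + 0.93 + 0.20 + 0.20)
  = -3.3200 / 1.4100 = -2.355

-2.355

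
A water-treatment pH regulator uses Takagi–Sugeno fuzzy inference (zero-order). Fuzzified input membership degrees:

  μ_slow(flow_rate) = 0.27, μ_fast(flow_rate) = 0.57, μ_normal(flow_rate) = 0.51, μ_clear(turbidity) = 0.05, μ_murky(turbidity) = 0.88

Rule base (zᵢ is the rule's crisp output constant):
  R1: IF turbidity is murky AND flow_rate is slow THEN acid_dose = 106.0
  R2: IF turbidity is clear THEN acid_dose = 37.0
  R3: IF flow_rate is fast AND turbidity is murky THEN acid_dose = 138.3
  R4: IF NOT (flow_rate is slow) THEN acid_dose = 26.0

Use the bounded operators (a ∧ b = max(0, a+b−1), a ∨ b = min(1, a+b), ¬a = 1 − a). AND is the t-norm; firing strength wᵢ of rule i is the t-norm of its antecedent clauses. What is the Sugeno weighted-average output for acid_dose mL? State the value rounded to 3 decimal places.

R1 (z=106.0): murky=0.88, slow=0.27; AND[max(0, a+b−1)] → w = 0.15
R2 (z=37.0): clear=0.05 → w = 0.05
R3 (z=138.3): fast=0.57, murky=0.88; AND[max(0, a+b−1)] → w = 0.45
R4 (z=26.0): ¬slow=1−0.27=0.73 → w = 0.73
Weighted average = (0.15·106.0 + 0.05·37.0 + 0.45·138.3 + 0.73·26.0) / (0.15 + 0.05 + 0.45 + 0.73)
  = 98.9650 / 1.3800 = 71.714

71.714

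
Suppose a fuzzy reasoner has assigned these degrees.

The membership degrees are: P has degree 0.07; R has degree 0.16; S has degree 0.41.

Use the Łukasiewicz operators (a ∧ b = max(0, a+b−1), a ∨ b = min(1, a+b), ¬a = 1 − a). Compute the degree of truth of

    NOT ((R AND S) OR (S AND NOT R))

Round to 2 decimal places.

R AND S = max(0, a+b−1) on (0.16, 0.41) = 0.00
NOT R = 1 − 0.16 = 0.84
S AND NOT R = max(0, a+b−1) on (0.41, 0.84) = 0.25
(R AND S) OR (S AND NOT R) = min(1, a+b) on (0.00, 0.25) = 0.25
NOT ((R AND S) OR (S AND NOT R)) = 1 − 0.25 = 0.75

0.75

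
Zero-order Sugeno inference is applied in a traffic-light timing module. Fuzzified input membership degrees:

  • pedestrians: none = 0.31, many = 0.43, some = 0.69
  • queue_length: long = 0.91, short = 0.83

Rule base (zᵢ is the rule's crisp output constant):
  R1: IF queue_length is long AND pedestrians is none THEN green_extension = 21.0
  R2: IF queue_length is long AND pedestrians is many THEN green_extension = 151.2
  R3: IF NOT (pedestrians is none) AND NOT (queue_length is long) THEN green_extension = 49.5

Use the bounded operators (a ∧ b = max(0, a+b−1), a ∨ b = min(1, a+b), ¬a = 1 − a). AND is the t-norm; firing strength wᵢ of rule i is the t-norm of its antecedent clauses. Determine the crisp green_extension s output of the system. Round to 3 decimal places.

R1 (z=21.0): long=0.91, none=0.31; AND[max(0, a+b−1)] → w = 0.22
R2 (z=151.2): long=0.91, many=0.43; AND[max(0, a+b−1)] → w = 0.34
R3 (z=49.5): ¬none=1−0.31=0.69, ¬long=1−0.91=0.09; AND[max(0, a+b−1)] → w = 0.00
Weighted average = (0.22·21.0 + 0.34·151.2 + 0.00·49.5) / (0.22 + 0.34 + 0.00)
  = 56.0280 / 0.5600 = 100.050

100.050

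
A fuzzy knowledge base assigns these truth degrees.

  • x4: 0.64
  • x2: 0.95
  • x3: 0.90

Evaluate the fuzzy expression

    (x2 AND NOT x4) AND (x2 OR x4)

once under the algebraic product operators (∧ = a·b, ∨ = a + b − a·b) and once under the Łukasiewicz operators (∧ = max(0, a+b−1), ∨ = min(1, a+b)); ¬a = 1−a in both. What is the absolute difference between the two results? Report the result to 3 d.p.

0.026

Under algebraic product:
  NOT x4 = 1 − 0.6400 = 0.3600
  x2 AND NOT x4 = a·b on (0.9500, 0.3600) = 0.3420
  x2 OR x4 = a + b − a·b on (0.9500, 0.6400) = 0.9820
  (x2 AND NOT x4) AND (x2 OR x4) = a·b on (0.3420, 0.9820) = 0.3358
  → value = 0.3358
Under Łukasiewicz:
  NOT x4 = 1 − 0.64 = 0.36
  x2 AND NOT x4 = max(0, a+b−1) on (0.95, 0.36) = 0.31
  x2 OR x4 = min(1, a+b) on (0.95, 0.64) = 1.00
  (x2 AND NOT x4) AND (x2 OR x4) = max(0, a+b−1) on (0.31, 1.00) = 0.31
  → value = 0.3100
|0.3358 − 0.3100| = 0.026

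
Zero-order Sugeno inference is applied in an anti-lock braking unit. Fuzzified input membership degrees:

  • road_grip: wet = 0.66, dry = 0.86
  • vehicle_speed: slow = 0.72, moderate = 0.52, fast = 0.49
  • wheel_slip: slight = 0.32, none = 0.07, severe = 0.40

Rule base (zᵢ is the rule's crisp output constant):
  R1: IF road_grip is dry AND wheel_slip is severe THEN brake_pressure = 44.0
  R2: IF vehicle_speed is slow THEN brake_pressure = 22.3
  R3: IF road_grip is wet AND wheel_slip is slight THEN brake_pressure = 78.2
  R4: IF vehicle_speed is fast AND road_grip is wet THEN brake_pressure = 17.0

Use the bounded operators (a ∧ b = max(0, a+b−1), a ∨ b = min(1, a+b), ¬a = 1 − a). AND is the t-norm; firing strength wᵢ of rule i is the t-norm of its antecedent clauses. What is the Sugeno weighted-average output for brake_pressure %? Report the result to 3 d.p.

26.589

R1 (z=44.0): dry=0.86, severe=0.40; AND[max(0, a+b−1)] → w = 0.26
R2 (z=22.3): slow=0.72 → w = 0.72
R3 (z=78.2): wet=0.66, slight=0.32; AND[max(0, a+b−1)] → w = 0.00
R4 (z=17.0): fast=0.49, wet=0.66; AND[max(0, a+b−1)] → w = 0.15
Weighted average = (0.26·44.0 + 0.72·22.3 + 0.00·78.2 + 0.15·17.0) / (0.26 + 0.72 + 0.00 + 0.15)
  = 30.0460 / 1.1300 = 26.589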